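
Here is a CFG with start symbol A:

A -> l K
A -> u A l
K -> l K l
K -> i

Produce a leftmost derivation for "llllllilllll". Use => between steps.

A => lK   [A -> l K]
lK => llKl   [K -> l K l]
llKl => lllKll   [K -> l K l]
lllKll => llllKlll   [K -> l K l]
llllKlll => lllllKllll   [K -> l K l]
lllllKllll => llllllKlllll   [K -> l K l]
llllllKlllll => llllllilllll   [K -> i]

A=>lK=>llKl=>lllKll=>llllKlll=>lllllKllll=>llllllKlllll=>llllllilllll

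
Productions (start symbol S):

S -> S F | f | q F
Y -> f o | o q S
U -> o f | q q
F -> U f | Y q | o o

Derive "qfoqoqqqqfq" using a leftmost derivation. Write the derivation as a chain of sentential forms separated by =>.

S=>SF=>qFF=>qYqF=>qfoqF=>qfoqYq=>qfoqoqSq=>qfoqoqqFq=>qfoqoqqUfq=>qfoqoqqqqfq

S => SF   [S -> S F]
SF => qFF   [S -> q F]
qFF => qYqF   [F -> Y q]
qYqF => qfoqF   [Y -> f o]
qfoqF => qfoqYq   [F -> Y q]
qfoqYq => qfoqoqSq   [Y -> o q S]
qfoqoqSq => qfoqoqqFq   [S -> q F]
qfoqoqqFq => qfoqoqqUfq   [F -> U f]
qfoqoqqUfq => qfoqoqqqqfq   [U -> q q]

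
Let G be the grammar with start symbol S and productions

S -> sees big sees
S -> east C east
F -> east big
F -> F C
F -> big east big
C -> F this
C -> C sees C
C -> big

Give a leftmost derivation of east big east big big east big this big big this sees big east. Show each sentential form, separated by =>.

S => east C east => east C sees C east => east F this sees C east => east F C this sees C east => east F C C this sees C east => east F C C C this sees C east => east big east big C C C this sees C east => east big east big F this C C this sees C east => east big east big big east big this C C this sees C east => east big east big big east big this big C this sees C east => east big east big big east big this big big this sees C east => east big east big big east big this big big this sees big east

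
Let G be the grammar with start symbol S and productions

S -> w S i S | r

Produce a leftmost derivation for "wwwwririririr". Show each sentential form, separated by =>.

S => wSiS => wwSiSiS => wwwSiSiSiS => wwwwSiSiSiSiS => wwwwriSiSiSiS => wwwwririSiSiS => wwwwriririSiS => wwwwririririS => wwwwririririr

S => wSiS   [S -> w S i S]
wSiS => wwSiSiS   [S -> w S i S]
wwSiSiS => wwwSiSiSiS   [S -> w S i S]
wwwSiSiSiS => wwwwSiSiSiSiS   [S -> w S i S]
wwwwSiSiSiSiS => wwwwriSiSiSiS   [S -> r]
wwwwriSiSiSiS => wwwwririSiSiS   [S -> r]
wwwwririSiSiS => wwwwriririSiS   [S -> r]
wwwwriririSiS => wwwwririririS   [S -> r]
wwwwririririS => wwwwririririr   [S -> r]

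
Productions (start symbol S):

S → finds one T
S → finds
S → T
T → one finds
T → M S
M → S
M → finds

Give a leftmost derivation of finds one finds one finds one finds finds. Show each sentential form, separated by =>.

S => finds one T => finds one M S => finds one S S => finds one finds one T S => finds one finds one M S S => finds one finds one finds S S => finds one finds one finds T S => finds one finds one finds one finds S => finds one finds one finds one finds finds

S => finds one T   [S → finds one T]
finds one T => finds one M S   [T → M S]
finds one M S => finds one S S   [M → S]
finds one S S => finds one finds one T S   [S → finds one T]
finds one finds one T S => finds one finds one M S S   [T → M S]
finds one finds one M S S => finds one finds one finds S S   [M → finds]
finds one finds one finds S S => finds one finds one finds T S   [S → T]
finds one finds one finds T S => finds one finds one finds one finds S   [T → one finds]
finds one finds one finds one finds S => finds one finds one finds one finds finds   [S → finds]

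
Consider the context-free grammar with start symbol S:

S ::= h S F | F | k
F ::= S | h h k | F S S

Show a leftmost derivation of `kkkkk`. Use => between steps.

S => F => FSS => FSSSS => SSSSS => kSSSS => kkSSS => kkkSS => kkkkS => kkkkk

S => F   [S ::= F]
F => FSS   [F ::= F S S]
FSS => FSSSS   [F ::= F S S]
FSSSS => SSSSS   [F ::= S]
SSSSS => kSSSS   [S ::= k]
kSSSS => kkSSS   [S ::= k]
kkSSS => kkkSS   [S ::= k]
kkkSS => kkkkS   [S ::= k]
kkkkS => kkkkk   [S ::= k]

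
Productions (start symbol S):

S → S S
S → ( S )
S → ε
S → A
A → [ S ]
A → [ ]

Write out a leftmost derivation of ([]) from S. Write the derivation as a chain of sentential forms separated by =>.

S=>SS=>SSS=>(S)SS=>(SS)SS=>(AS)SS=>([]S)SS=>([])SS=>([])S=>([])

S => SS   [S → S S]
SS => SSS   [S → S S]
SSS => (S)SS   [S → ( S )]
(S)SS => (SS)SS   [S → S S]
(SS)SS => (AS)SS   [S → A]
(AS)SS => ([]S)SS   [A → [ ]]
([]S)SS => ([])SS   [S → ε]
([])SS => ([])S   [S → ε]
([])S => ([])   [S → ε]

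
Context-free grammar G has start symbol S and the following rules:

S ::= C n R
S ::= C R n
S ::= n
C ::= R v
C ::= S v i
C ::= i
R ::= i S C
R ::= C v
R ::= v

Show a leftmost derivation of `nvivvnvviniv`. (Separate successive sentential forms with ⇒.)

S ⇒ CnR ⇒ SvinR ⇒ CnRvinR ⇒ RvnRvinR ⇒ CvvnRvinR ⇒ SvivvnRvinR ⇒ nvivvnRvinR ⇒ nvivvnvvinR ⇒ nvivvnvvinCv ⇒ nvivvnvviniv

S ⇒ CnR   [S ::= C n R]
CnR ⇒ SvinR   [C ::= S v i]
SvinR ⇒ CnRvinR   [S ::= C n R]
CnRvinR ⇒ RvnRvinR   [C ::= R v]
RvnRvinR ⇒ CvvnRvinR   [R ::= C v]
CvvnRvinR ⇒ SvivvnRvinR   [C ::= S v i]
SvivvnRvinR ⇒ nvivvnRvinR   [S ::= n]
nvivvnRvinR ⇒ nvivvnvvinR   [R ::= v]
nvivvnvvinR ⇒ nvivvnvvinCv   [R ::= C v]
nvivvnvvinCv ⇒ nvivvnvviniv   [C ::= i]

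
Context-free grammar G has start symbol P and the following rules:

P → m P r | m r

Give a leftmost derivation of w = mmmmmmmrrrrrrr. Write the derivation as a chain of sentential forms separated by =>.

P => mPr   [P → m P r]
mPr => mmPrr   [P → m P r]
mmPrr => mmmPrrr   [P → m P r]
mmmPrrr => mmmmPrrrr   [P → m P r]
mmmmPrrrr => mmmmmPrrrrr   [P → m P r]
mmmmmPrrrrr => mmmmmmPrrrrrr   [P → m P r]
mmmmmmPrrrrrr => mmmmmmmrrrrrrr   [P → m r]

P=>mPr=>mmPrr=>mmmPrrr=>mmmmPrrrr=>mmmmmPrrrrr=>mmmmmmPrrrrrr=>mmmmmmmrrrrrrr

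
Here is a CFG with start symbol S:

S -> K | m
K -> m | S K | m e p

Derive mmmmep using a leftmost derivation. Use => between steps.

S=>K=>SK=>mK=>mSK=>mKK=>mSKK=>mKKK=>mmKK=>mmmK=>mmmmep

S => K   [S -> K]
K => SK   [K -> S K]
SK => mK   [S -> m]
mK => mSK   [K -> S K]
mSK => mKK   [S -> K]
mKK => mSKK   [K -> S K]
mSKK => mKKK   [S -> K]
mKKK => mmKK   [K -> m]
mmKK => mmmK   [K -> m]
mmmK => mmmmep   [K -> m e p]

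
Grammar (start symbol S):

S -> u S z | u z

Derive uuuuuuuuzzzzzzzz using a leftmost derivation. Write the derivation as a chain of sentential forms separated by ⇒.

S ⇒ uSz ⇒ uuSzz ⇒ uuuSzzz ⇒ uuuuSzzzz ⇒ uuuuuSzzzzz ⇒ uuuuuuSzzzzzz ⇒ uuuuuuuSzzzzzzz ⇒ uuuuuuuuzzzzzzzz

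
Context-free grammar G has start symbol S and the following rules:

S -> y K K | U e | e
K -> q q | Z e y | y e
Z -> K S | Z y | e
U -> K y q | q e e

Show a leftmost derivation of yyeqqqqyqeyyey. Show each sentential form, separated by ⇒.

S ⇒ yKK   [S -> y K K]
yKK ⇒ yyeK   [K -> y e]
yyeK ⇒ yyeZey   [K -> Z e y]
yyeZey ⇒ yyeZyey   [Z -> Z y]
yyeZyey ⇒ yyeZyyey   [Z -> Z y]
yyeZyyey ⇒ yyeKSyyey   [Z -> K S]
yyeKSyyey ⇒ yyeqqSyyey   [K -> q q]
yyeqqSyyey ⇒ yyeqqUeyyey   [S -> U e]
yyeqqUeyyey ⇒ yyeqqKyqeyyey   [U -> K y q]
yyeqqKyqeyyey ⇒ yyeqqqqyqeyyey   [K -> q q]

S ⇒ yKK ⇒ yyeK ⇒ yyeZey ⇒ yyeZyey ⇒ yyeZyyey ⇒ yyeKSyyey ⇒ yyeqqSyyey ⇒ yyeqqUeyyey ⇒ yyeqqKyqeyyey ⇒ yyeqqqqyqeyyey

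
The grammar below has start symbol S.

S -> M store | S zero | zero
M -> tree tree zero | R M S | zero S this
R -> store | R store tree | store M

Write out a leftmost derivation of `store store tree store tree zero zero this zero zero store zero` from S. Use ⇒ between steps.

S ⇒ S zero ⇒ M store zero ⇒ R M S store zero ⇒ R store tree M S store zero ⇒ R store tree store tree M S store zero ⇒ store store tree store tree M S store zero ⇒ store store tree store tree zero S this S store zero ⇒ store store tree store tree zero zero this S store zero ⇒ store store tree store tree zero zero this S zero store zero ⇒ store store tree store tree zero zero this zero zero store zero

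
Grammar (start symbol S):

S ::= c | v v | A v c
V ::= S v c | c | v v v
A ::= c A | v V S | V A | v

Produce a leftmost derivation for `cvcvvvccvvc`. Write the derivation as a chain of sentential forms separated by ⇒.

S ⇒ Avc ⇒ VAvc ⇒ SvcAvc ⇒ cvcAvc ⇒ cvcVAvc ⇒ cvcSvcAvc ⇒ cvcvvvcAvc ⇒ cvcvvvccAvc ⇒ cvcvvvccvvc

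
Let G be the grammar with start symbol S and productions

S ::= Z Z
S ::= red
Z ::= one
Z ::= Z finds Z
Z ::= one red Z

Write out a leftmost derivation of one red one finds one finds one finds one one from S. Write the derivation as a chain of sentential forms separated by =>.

S => Z Z => Z finds Z Z => one red Z finds Z Z => one red one finds Z Z => one red one finds Z finds Z Z => one red one finds Z finds Z finds Z Z => one red one finds one finds Z finds Z Z => one red one finds one finds one finds Z Z => one red one finds one finds one finds one Z => one red one finds one finds one finds one one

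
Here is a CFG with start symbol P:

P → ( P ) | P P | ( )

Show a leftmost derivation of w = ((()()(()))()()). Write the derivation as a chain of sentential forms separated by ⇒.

P ⇒ (P)   [P → ( P )]
(P) ⇒ (PP)   [P → P P]
(PP) ⇒ (PPP)   [P → P P]
(PPP) ⇒ ((P)PP)   [P → ( P )]
((P)PP) ⇒ ((PP)PP)   [P → P P]
((PP)PP) ⇒ ((PPP)PP)   [P → P P]
((PPP)PP) ⇒ ((()PP)PP)   [P → ( )]
((()PP)PP) ⇒ ((()()P)PP)   [P → ( )]
((()()P)PP) ⇒ ((()()(P))PP)   [P → ( P )]
((()()(P))PP) ⇒ ((()()(()))PP)   [P → ( )]
((()()(()))PP) ⇒ ((()()(()))()P)   [P → ( )]
((()()(()))()P) ⇒ ((()()(()))()())   [P → ( )]

P⇒(P)⇒(PP)⇒(PPP)⇒((P)PP)⇒((PP)PP)⇒((PPP)PP)⇒((()PP)PP)⇒((()()P)PP)⇒((()()(P))PP)⇒((()()(()))PP)⇒((()()(()))()P)⇒((()()(()))()())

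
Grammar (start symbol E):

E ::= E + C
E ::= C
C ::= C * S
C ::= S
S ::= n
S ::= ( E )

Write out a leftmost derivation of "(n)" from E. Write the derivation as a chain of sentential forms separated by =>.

E=>C=>S=>(E)=>(C)=>(S)=>(n)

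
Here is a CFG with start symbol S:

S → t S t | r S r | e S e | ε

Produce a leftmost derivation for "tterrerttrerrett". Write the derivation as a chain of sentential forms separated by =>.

S => tSt => ttStt => tteSett => tterSrett => tterrSrrett => tterreSerrett => tterrerSrerrett => tterrertStrerrett => tterrerttrerrett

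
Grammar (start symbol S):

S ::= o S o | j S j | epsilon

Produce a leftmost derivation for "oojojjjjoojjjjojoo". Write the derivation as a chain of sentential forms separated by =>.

S => oSo => ooSoo => oojSjoo => oojoSojoo => oojojSjojoo => oojojjSjjojoo => oojojjjSjjjojoo => oojojjjjSjjjjojoo => oojojjjjoSojjjjojoo => oojojjjjoojjjjojoo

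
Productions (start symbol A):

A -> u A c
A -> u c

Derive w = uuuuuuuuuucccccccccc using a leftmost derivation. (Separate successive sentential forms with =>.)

A => uAc => uuAcc => uuuAccc => uuuuAcccc => uuuuuAccccc => uuuuuuAcccccc => uuuuuuuAccccccc => uuuuuuuuAcccccccc => uuuuuuuuuAccccccccc => uuuuuuuuuucccccccccc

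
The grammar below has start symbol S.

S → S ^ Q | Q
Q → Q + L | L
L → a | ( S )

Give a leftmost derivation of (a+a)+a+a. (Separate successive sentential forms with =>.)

S=>Q=>Q+L=>Q+L+L=>L+L+L=>(S)+L+L=>(Q)+L+L=>(Q+L)+L+L=>(L+L)+L+L=>(a+L)+L+L=>(a+a)+L+L=>(a+a)+a+L=>(a+a)+a+a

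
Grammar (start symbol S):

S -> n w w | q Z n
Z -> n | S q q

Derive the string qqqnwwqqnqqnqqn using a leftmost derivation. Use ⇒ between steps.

S⇒qZn⇒qSqqn⇒qqZnqqn⇒qqSqqnqqn⇒qqqZnqqnqqn⇒qqqSqqnqqnqqn⇒qqqnwwqqnqqnqqn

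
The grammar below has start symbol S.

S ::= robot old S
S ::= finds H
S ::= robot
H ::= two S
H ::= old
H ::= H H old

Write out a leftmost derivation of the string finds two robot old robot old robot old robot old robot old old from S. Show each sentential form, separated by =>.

S => finds H => finds H H old => finds two S H old => finds two robot old S H old => finds two robot old robot old S H old => finds two robot old robot old robot old S H old => finds two robot old robot old robot old robot old S H old => finds two robot old robot old robot old robot old robot H old => finds two robot old robot old robot old robot old robot old old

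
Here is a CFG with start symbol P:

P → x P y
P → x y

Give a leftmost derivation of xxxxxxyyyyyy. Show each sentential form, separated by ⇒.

P ⇒ xPy ⇒ xxPyy ⇒ xxxPyyy ⇒ xxxxPyyyy ⇒ xxxxxPyyyyy ⇒ xxxxxxyyyyyy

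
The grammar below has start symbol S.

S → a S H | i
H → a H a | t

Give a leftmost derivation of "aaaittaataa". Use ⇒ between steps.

S ⇒ aSH ⇒ aaSHH ⇒ aaaSHHH ⇒ aaaiHHH ⇒ aaaitHH ⇒ aaaittH ⇒ aaaittaHa ⇒ aaaittaaHaa ⇒ aaaittaataa

S ⇒ aSH   [S → a S H]
aSH ⇒ aaSHH   [S → a S H]
aaSHH ⇒ aaaSHHH   [S → a S H]
aaaSHHH ⇒ aaaiHHH   [S → i]
aaaiHHH ⇒ aaaitHH   [H → t]
aaaitHH ⇒ aaaittH   [H → t]
aaaittH ⇒ aaaittaHa   [H → a H a]
aaaittaHa ⇒ aaaittaaHaa   [H → a H a]
aaaittaaHaa ⇒ aaaittaataa   [H → t]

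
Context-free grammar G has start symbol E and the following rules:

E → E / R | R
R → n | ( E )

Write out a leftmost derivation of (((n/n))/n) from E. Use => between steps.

E=>R=>(E)=>(E/R)=>(R/R)=>((E)/R)=>((R)/R)=>(((E))/R)=>(((E/R))/R)=>(((R/R))/R)=>(((n/R))/R)=>(((n/n))/R)=>(((n/n))/n)

E => R   [E → R]
R => (E)   [R → ( E )]
(E) => (E/R)   [E → E / R]
(E/R) => (R/R)   [E → R]
(R/R) => ((E)/R)   [R → ( E )]
((E)/R) => ((R)/R)   [E → R]
((R)/R) => (((E))/R)   [R → ( E )]
(((E))/R) => (((E/R))/R)   [E → E / R]
(((E/R))/R) => (((R/R))/R)   [E → R]
(((R/R))/R) => (((n/R))/R)   [R → n]
(((n/R))/R) => (((n/n))/R)   [R → n]
(((n/n))/R) => (((n/n))/n)   [R → n]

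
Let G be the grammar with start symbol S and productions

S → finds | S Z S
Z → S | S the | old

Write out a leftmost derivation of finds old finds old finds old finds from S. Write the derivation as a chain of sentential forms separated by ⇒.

S ⇒ S Z S ⇒ S Z S Z S ⇒ S Z S Z S Z S ⇒ finds Z S Z S Z S ⇒ finds old S Z S Z S ⇒ finds old finds Z S Z S ⇒ finds old finds old S Z S ⇒ finds old finds old finds Z S ⇒ finds old finds old finds old S ⇒ finds old finds old finds old finds

S ⇒ S Z S   [S → S Z S]
S Z S ⇒ S Z S Z S   [S → S Z S]
S Z S Z S ⇒ S Z S Z S Z S   [S → S Z S]
S Z S Z S Z S ⇒ finds Z S Z S Z S   [S → finds]
finds Z S Z S Z S ⇒ finds old S Z S Z S   [Z → old]
finds old S Z S Z S ⇒ finds old finds Z S Z S   [S → finds]
finds old finds Z S Z S ⇒ finds old finds old S Z S   [Z → old]
finds old finds old S Z S ⇒ finds old finds old finds Z S   [S → finds]
finds old finds old finds Z S ⇒ finds old finds old finds old S   [Z → old]
finds old finds old finds old S ⇒ finds old finds old finds old finds   [S → finds]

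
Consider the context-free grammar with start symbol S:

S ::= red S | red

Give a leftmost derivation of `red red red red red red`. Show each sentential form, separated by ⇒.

S ⇒ red S   [S ::= red S]
red S ⇒ red red S   [S ::= red S]
red red S ⇒ red red red S   [S ::= red S]
red red red S ⇒ red red red red S   [S ::= red S]
red red red red S ⇒ red red red red red S   [S ::= red S]
red red red red red S ⇒ red red red red red red   [S ::= red]

S ⇒ red S ⇒ red red S ⇒ red red red S ⇒ red red red red S ⇒ red red red red red S ⇒ red red red red red red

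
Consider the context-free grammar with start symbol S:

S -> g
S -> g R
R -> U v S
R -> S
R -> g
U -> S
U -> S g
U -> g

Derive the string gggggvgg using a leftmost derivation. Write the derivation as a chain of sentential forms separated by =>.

S=>gR=>gS=>ggR=>ggUvS=>ggSgvS=>gggRgvS=>gggggvS=>gggggvgR=>gggggvgg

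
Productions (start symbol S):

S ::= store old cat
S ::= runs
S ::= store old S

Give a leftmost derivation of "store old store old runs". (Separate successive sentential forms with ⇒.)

S ⇒ store old S ⇒ store old store old S ⇒ store old store old runs

S ⇒ store old S   [S ::= store old S]
store old S ⇒ store old store old S   [S ::= store old S]
store old store old S ⇒ store old store old runs   [S ::= runs]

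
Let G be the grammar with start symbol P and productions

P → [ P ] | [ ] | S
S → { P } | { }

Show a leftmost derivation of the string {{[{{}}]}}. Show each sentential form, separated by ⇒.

P ⇒ S   [P → S]
S ⇒ {P}   [S → { P }]
{P} ⇒ {S}   [P → S]
{S} ⇒ {{P}}   [S → { P }]
{{P}} ⇒ {{[P]}}   [P → [ P ]]
{{[P]}} ⇒ {{[S]}}   [P → S]
{{[S]}} ⇒ {{[{P}]}}   [S → { P }]
{{[{P}]}} ⇒ {{[{S}]}}   [P → S]
{{[{S}]}} ⇒ {{[{{}}]}}   [S → { }]

P ⇒ S ⇒ {P} ⇒ {S} ⇒ {{P}} ⇒ {{[P]}} ⇒ {{[S]}} ⇒ {{[{P}]}} ⇒ {{[{S}]}} ⇒ {{[{{}}]}}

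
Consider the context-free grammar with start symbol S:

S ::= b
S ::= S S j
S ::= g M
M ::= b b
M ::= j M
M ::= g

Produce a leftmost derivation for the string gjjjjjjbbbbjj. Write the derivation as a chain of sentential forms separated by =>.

S => SSj => gMSj => gjMSj => gjjMSj => gjjjMSj => gjjjjMSj => gjjjjjMSj => gjjjjjjMSj => gjjjjjjbbSj => gjjjjjjbbSSjj => gjjjjjjbbbSjj => gjjjjjjbbbbjj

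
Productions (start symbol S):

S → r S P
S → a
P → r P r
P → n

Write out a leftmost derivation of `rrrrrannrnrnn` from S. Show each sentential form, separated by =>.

S => rSP => rrSPP => rrrSPPP => rrrrSPPPP => rrrrrSPPPPP => rrrrraPPPPP => rrrrranPPPP => rrrrrannPPP => rrrrrannrPrPP => rrrrrannrnrPP => rrrrrannrnrnP => rrrrrannrnrnn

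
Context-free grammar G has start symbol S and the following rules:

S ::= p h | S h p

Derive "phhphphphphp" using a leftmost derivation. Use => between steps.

S => Shp   [S ::= S h p]
Shp => Shphp   [S ::= S h p]
Shphp => Shphphp   [S ::= S h p]
Shphphp => Shphphphp   [S ::= S h p]
Shphphphp => Shphphphphp   [S ::= S h p]
Shphphphphp => phhphphphphp   [S ::= p h]

S => Shp => Shphp => Shphphp => Shphphphp => Shphphphphp => phhphphphphp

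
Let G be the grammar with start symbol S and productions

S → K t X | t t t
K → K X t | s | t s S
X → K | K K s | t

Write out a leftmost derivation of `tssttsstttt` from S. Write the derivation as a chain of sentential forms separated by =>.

S => KtX   [S → K t X]
KtX => tsStX   [K → t s S]
tsStX => tsKtXtX   [S → K t X]
tsKtXtX => tsstXtX   [K → s]
tsstXtX => tsstKtX   [X → K]
tsstKtX => tssttsStX   [K → t s S]
tssttsStX => tssttsKtXtX   [S → K t X]
tssttsKtXtX => tssttsstXtX   [K → s]
tssttsstXtX => tssttsstttX   [X → t]
tssttsstttX => tssttsstttt   [X → t]

S => KtX => tsStX => tsKtXtX => tsstXtX => tsstKtX => tssttsStX => tssttsKtXtX => tssttsstXtX => tssttsstttX => tssttsstttt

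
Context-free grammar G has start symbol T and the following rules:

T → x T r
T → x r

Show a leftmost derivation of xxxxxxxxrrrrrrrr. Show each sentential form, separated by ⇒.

T ⇒ xTr ⇒ xxTrr ⇒ xxxTrrr ⇒ xxxxTrrrr ⇒ xxxxxTrrrrr ⇒ xxxxxxTrrrrrr ⇒ xxxxxxxTrrrrrrr ⇒ xxxxxxxxrrrrrrrr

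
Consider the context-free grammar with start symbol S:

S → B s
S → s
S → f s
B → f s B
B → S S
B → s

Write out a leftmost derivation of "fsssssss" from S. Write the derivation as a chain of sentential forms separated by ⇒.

S ⇒ Bs ⇒ SSs ⇒ BsSs ⇒ SSsSs ⇒ BsSsSs ⇒ SSsSsSs ⇒ fsSsSsSs ⇒ fsssSsSs ⇒ fsssssSs ⇒ fsssssss

S ⇒ Bs   [S → B s]
Bs ⇒ SSs   [B → S S]
SSs ⇒ BsSs   [S → B s]
BsSs ⇒ SSsSs   [B → S S]
SSsSs ⇒ BsSsSs   [S → B s]
BsSsSs ⇒ SSsSsSs   [B → S S]
SSsSsSs ⇒ fsSsSsSs   [S → f s]
fsSsSsSs ⇒ fsssSsSs   [S → s]
fsssSsSs ⇒ fsssssSs   [S → s]
fsssssSs ⇒ fsssssss   [S → s]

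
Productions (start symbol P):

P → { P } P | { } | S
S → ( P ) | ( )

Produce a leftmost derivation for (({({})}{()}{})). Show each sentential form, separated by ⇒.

P ⇒ S ⇒ (P) ⇒ (S) ⇒ ((P)) ⇒ (({P}P)) ⇒ (({S}P)) ⇒ (({(P)}P)) ⇒ (({({})}P)) ⇒ (({({})}{P}P)) ⇒ (({({})}{S}P)) ⇒ (({({})}{()}P)) ⇒ (({({})}{()}{}))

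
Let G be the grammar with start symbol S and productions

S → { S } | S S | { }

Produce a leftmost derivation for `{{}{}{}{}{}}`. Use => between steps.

S => {S} => {SS} => {SSS} => {SSSS} => {SSSSS} => {{}SSSS} => {{}{}SSS} => {{}{}{}SS} => {{}{}{}{}S} => {{}{}{}{}{}}

S => {S}   [S → { S }]
{S} => {SS}   [S → S S]
{SS} => {SSS}   [S → S S]
{SSS} => {SSSS}   [S → S S]
{SSSS} => {SSSSS}   [S → S S]
{SSSSS} => {{}SSSS}   [S → { }]
{{}SSSS} => {{}{}SSS}   [S → { }]
{{}{}SSS} => {{}{}{}SS}   [S → { }]
{{}{}{}SS} => {{}{}{}{}S}   [S → { }]
{{}{}{}{}S} => {{}{}{}{}{}}   [S → { }]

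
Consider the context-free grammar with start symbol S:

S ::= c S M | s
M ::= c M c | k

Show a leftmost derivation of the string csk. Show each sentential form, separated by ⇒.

S⇒cSM⇒csM⇒csk

S ⇒ cSM   [S ::= c S M]
cSM ⇒ csM   [S ::= s]
csM ⇒ csk   [M ::= k]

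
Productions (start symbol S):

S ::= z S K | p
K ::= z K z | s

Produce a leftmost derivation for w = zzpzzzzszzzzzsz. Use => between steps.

S => zSK => zzSKK => zzpKK => zzpzKzK => zzpzzKzzK => zzpzzzKzzzK => zzpzzzzKzzzzK => zzpzzzzszzzzK => zzpzzzzszzzzzKz => zzpzzzzszzzzzsz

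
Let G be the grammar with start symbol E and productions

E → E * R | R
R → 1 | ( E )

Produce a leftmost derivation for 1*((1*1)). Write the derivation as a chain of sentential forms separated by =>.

E => E*R   [E → E * R]
E*R => R*R   [E → R]
R*R => 1*R   [R → 1]
1*R => 1*(E)   [R → ( E )]
1*(E) => 1*(R)   [E → R]
1*(R) => 1*((E))   [R → ( E )]
1*((E)) => 1*((E*R))   [E → E * R]
1*((E*R)) => 1*((R*R))   [E → R]
1*((R*R)) => 1*((1*R))   [R → 1]
1*((1*R)) => 1*((1*1))   [R → 1]

E => E*R => R*R => 1*R => 1*(E) => 1*(R) => 1*((E)) => 1*((E*R)) => 1*((R*R)) => 1*((1*R)) => 1*((1*1))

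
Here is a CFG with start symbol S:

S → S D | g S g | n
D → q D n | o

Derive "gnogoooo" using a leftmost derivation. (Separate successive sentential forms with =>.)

S => SD   [S → S D]
SD => SDD   [S → S D]
SDD => SDDD   [S → S D]
SDDD => SDDDD   [S → S D]
SDDDD => gSgDDDD   [S → g S g]
gSgDDDD => gSDgDDDD   [S → S D]
gSDgDDDD => gnDgDDDD   [S → n]
gnDgDDDD => gnogDDDD   [D → o]
gnogDDDD => gnogoDDD   [D → o]
gnogoDDD => gnogooDD   [D → o]
gnogooDD => gnogoooD   [D → o]
gnogoooD => gnogoooo   [D → o]

S=>SD=>SDD=>SDDD=>SDDDD=>gSgDDDD=>gSDgDDDD=>gnDgDDDD=>gnogDDDD=>gnogoDDD=>gnogooDD=>gnogoooD=>gnogoooo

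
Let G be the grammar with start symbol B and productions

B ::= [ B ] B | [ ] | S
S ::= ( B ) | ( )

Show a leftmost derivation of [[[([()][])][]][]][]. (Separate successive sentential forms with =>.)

B => [B]B => [[B]B]B => [[[B]B]B]B => [[[S]B]B]B => [[[(B)]B]B]B => [[[([B]B)]B]B]B => [[[([S]B)]B]B]B => [[[([()]B)]B]B]B => [[[([()][])]B]B]B => [[[([()][])][]]B]B => [[[([()][])][]][]]B => [[[([()][])][]][]][]

B => [B]B   [B ::= [ B ] B]
[B]B => [[B]B]B   [B ::= [ B ] B]
[[B]B]B => [[[B]B]B]B   [B ::= [ B ] B]
[[[B]B]B]B => [[[S]B]B]B   [B ::= S]
[[[S]B]B]B => [[[(B)]B]B]B   [S ::= ( B )]
[[[(B)]B]B]B => [[[([B]B)]B]B]B   [B ::= [ B ] B]
[[[([B]B)]B]B]B => [[[([S]B)]B]B]B   [B ::= S]
[[[([S]B)]B]B]B => [[[([()]B)]B]B]B   [S ::= ( )]
[[[([()]B)]B]B]B => [[[([()][])]B]B]B   [B ::= [ ]]
[[[([()][])]B]B]B => [[[([()][])][]]B]B   [B ::= [ ]]
[[[([()][])][]]B]B => [[[([()][])][]][]]B   [B ::= [ ]]
[[[([()][])][]][]]B => [[[([()][])][]][]][]   [B ::= [ ]]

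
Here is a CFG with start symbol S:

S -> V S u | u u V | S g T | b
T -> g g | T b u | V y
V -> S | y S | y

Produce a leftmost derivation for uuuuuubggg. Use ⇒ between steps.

S ⇒ uuV ⇒ uuS ⇒ uuSgT ⇒ uuuuVgT ⇒ uuuuSgT ⇒ uuuuuuVgT ⇒ uuuuuuSgT ⇒ uuuuuubgT ⇒ uuuuuubggg

S ⇒ uuV   [S -> u u V]
uuV ⇒ uuS   [V -> S]
uuS ⇒ uuSgT   [S -> S g T]
uuSgT ⇒ uuuuVgT   [S -> u u V]
uuuuVgT ⇒ uuuuSgT   [V -> S]
uuuuSgT ⇒ uuuuuuVgT   [S -> u u V]
uuuuuuVgT ⇒ uuuuuuSgT   [V -> S]
uuuuuuSgT ⇒ uuuuuubgT   [S -> b]
uuuuuubgT ⇒ uuuuuubggg   [T -> g g]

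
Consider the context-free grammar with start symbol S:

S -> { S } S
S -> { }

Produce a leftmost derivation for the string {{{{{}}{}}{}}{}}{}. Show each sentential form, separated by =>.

S => {S}S => {{S}S}S => {{{S}S}S}S => {{{{S}S}S}S}S => {{{{{}}S}S}S}S => {{{{{}}{}}S}S}S => {{{{{}}{}}{}}S}S => {{{{{}}{}}{}}{}}S => {{{{{}}{}}{}}{}}{}

S => {S}S   [S -> { S } S]
{S}S => {{S}S}S   [S -> { S } S]
{{S}S}S => {{{S}S}S}S   [S -> { S } S]
{{{S}S}S}S => {{{{S}S}S}S}S   [S -> { S } S]
{{{{S}S}S}S}S => {{{{{}}S}S}S}S   [S -> { }]
{{{{{}}S}S}S}S => {{{{{}}{}}S}S}S   [S -> { }]
{{{{{}}{}}S}S}S => {{{{{}}{}}{}}S}S   [S -> { }]
{{{{{}}{}}{}}S}S => {{{{{}}{}}{}}{}}S   [S -> { }]
{{{{{}}{}}{}}{}}S => {{{{{}}{}}{}}{}}{}   [S -> { }]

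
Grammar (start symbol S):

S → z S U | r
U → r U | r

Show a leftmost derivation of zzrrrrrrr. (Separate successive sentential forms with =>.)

S => zSU   [S → z S U]
zSU => zzSUU   [S → z S U]
zzSUU => zzrUU   [S → r]
zzrUU => zzrrUU   [U → r U]
zzrrUU => zzrrrUU   [U → r U]
zzrrrUU => zzrrrrUU   [U → r U]
zzrrrrUU => zzrrrrrUU   [U → r U]
zzrrrrrUU => zzrrrrrrU   [U → r]
zzrrrrrrU => zzrrrrrrr   [U → r]

S => zSU => zzSUU => zzrUU => zzrrUU => zzrrrUU => zzrrrrUU => zzrrrrrUU => zzrrrrrrU => zzrrrrrrr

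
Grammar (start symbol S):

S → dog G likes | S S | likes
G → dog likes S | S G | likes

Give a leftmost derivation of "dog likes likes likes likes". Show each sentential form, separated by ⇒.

S ⇒ S S ⇒ S S S ⇒ dog G likes S S ⇒ dog likes likes S S ⇒ dog likes likes likes S ⇒ dog likes likes likes likes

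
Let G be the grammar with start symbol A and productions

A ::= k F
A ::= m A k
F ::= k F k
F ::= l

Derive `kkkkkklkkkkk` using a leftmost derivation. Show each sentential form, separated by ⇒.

A ⇒ kF ⇒ kkFk ⇒ kkkFkk ⇒ kkkkFkkk ⇒ kkkkkFkkkk ⇒ kkkkkkFkkkkk ⇒ kkkkkklkkkkk

A ⇒ kF   [A ::= k F]
kF ⇒ kkFk   [F ::= k F k]
kkFk ⇒ kkkFkk   [F ::= k F k]
kkkFkk ⇒ kkkkFkkk   [F ::= k F k]
kkkkFkkk ⇒ kkkkkFkkkk   [F ::= k F k]
kkkkkFkkkk ⇒ kkkkkkFkkkkk   [F ::= k F k]
kkkkkkFkkkkk ⇒ kkkkkklkkkkk   [F ::= l]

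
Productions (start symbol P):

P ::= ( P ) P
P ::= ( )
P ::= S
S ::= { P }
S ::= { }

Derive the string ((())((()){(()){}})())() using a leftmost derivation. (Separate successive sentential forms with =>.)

P=>(P)P=>((P)P)P=>((())P)P=>((())(P)P)P=>((())((P)P)P)P=>((())((())P)P)P=>((())((())S)P)P=>((())((()){P})P)P=>((())((()){(P)P})P)P=>((())((()){(())P})P)P=>((())((()){(())S})P)P=>((())((()){(()){}})P)P=>((())((()){(()){}})())P=>((())((()){(()){}})())()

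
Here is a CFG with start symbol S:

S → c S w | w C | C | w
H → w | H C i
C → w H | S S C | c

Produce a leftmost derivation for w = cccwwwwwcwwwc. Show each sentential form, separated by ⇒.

S ⇒ C   [S → C]
C ⇒ SSC   [C → S S C]
SSC ⇒ cSwSC   [S → c S w]
cSwSC ⇒ ccSwwSC   [S → c S w]
ccSwwSC ⇒ ccCwwSC   [S → C]
ccCwwSC ⇒ ccSSCwwSC   [C → S S C]
ccSSCwwSC ⇒ cccSwSCwwSC   [S → c S w]
cccSwSCwwSC ⇒ cccwCwSCwwSC   [S → w C]
cccwCwSCwwSC ⇒ cccwwHwSCwwSC   [C → w H]
cccwwHwSCwwSC ⇒ cccwwwwSCwwSC   [H → w]
cccwwwwSCwwSC ⇒ cccwwwwwCwwSC   [S → w]
cccwwwwwCwwSC ⇒ cccwwwwwcwwSC   [C → c]
cccwwwwwcwwSC ⇒ cccwwwwwcwwwC   [S → w]
cccwwwwwcwwwC ⇒ cccwwwwwcwwwc   [C → c]

S ⇒ C ⇒ SSC ⇒ cSwSC ⇒ ccSwwSC ⇒ ccCwwSC ⇒ ccSSCwwSC ⇒ cccSwSCwwSC ⇒ cccwCwSCwwSC ⇒ cccwwHwSCwwSC ⇒ cccwwwwSCwwSC ⇒ cccwwwwwCwwSC ⇒ cccwwwwwcwwSC ⇒ cccwwwwwcwwwC ⇒ cccwwwwwcwwwc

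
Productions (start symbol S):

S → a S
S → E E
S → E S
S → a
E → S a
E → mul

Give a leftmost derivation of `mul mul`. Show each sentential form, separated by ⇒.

S ⇒ E E ⇒ mul E ⇒ mul mul

S ⇒ E E   [S → E E]
E E ⇒ mul E   [E → mul]
mul E ⇒ mul mul   [E → mul]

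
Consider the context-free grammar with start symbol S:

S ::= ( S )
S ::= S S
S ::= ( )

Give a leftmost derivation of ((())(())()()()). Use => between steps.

S=>(S)=>(SS)=>(SSS)=>(SSSS)=>(SSSSS)=>((S)SSSS)=>((())SSSS)=>((())(S)SSS)=>((())(())SSS)=>((())(())()SS)=>((())(())()()S)=>((())(())()()())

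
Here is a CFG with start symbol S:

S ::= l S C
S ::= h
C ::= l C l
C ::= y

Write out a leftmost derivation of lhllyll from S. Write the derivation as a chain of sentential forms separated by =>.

S=>lSC=>lhC=>lhlCl=>lhllCll=>lhllyll

S => lSC   [S ::= l S C]
lSC => lhC   [S ::= h]
lhC => lhlCl   [C ::= l C l]
lhlCl => lhllCll   [C ::= l C l]
lhllCll => lhllyll   [C ::= y]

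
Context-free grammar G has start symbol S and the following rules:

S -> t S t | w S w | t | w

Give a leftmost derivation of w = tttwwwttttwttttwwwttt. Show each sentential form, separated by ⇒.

S ⇒ tSt   [S -> t S t]
tSt ⇒ ttStt   [S -> t S t]
ttStt ⇒ tttSttt   [S -> t S t]
tttSttt ⇒ tttwSwttt   [S -> w S w]
tttwSwttt ⇒ tttwwSwwttt   [S -> w S w]
tttwwSwwttt ⇒ tttwwwSwwwttt   [S -> w S w]
tttwwwSwwwttt ⇒ tttwwwtStwwwttt   [S -> t S t]
tttwwwtStwwwttt ⇒ tttwwwttSttwwwttt   [S -> t S t]
tttwwwttSttwwwttt ⇒ tttwwwtttStttwwwttt   [S -> t S t]
tttwwwtttStttwwwttt ⇒ tttwwwttttSttttwwwttt   [S -> t S t]
tttwwwttttSttttwwwttt ⇒ tttwwwttttwttttwwwttt   [S -> w]

S⇒tSt⇒ttStt⇒tttSttt⇒tttwSwttt⇒tttwwSwwttt⇒tttwwwSwwwttt⇒tttwwwtStwwwttt⇒tttwwwttSttwwwttt⇒tttwwwtttStttwwwttt⇒tttwwwttttSttttwwwttt⇒tttwwwttttwttttwwwttt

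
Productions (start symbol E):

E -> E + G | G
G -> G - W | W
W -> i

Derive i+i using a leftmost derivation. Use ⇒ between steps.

E ⇒ E+G ⇒ G+G ⇒ W+G ⇒ i+G ⇒ i+W ⇒ i+i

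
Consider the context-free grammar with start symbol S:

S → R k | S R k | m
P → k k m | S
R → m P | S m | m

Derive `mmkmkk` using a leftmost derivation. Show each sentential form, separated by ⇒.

S ⇒ Rk ⇒ mPk ⇒ mSk ⇒ mRkk ⇒ mSmkk ⇒ mRkmkk ⇒ mmkmkk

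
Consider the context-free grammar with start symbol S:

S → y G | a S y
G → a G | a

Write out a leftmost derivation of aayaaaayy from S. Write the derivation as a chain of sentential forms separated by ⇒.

S⇒aSy⇒aaSyy⇒aayGyy⇒aayaGyy⇒aayaaGyy⇒aayaaaGyy⇒aayaaaayy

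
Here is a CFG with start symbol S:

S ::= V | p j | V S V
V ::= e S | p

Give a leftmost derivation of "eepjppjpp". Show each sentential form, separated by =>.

S => V   [S ::= V]
V => eS   [V ::= e S]
eS => eVSV   [S ::= V S V]
eVSV => eeSSV   [V ::= e S]
eeSSV => eepjSV   [S ::= p j]
eepjSV => eepjVSVV   [S ::= V S V]
eepjVSVV => eepjpSVV   [V ::= p]
eepjpSVV => eepjppjVV   [S ::= p j]
eepjppjVV => eepjppjpV   [V ::= p]
eepjppjpV => eepjppjpp   [V ::= p]

S => V => eS => eVSV => eeSSV => eepjSV => eepjVSVV => eepjpSVV => eepjppjVV => eepjppjpV => eepjppjpp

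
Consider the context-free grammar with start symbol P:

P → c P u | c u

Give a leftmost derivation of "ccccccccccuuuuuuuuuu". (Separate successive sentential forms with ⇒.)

P ⇒ cPu ⇒ ccPuu ⇒ cccPuuu ⇒ ccccPuuuu ⇒ cccccPuuuuu ⇒ ccccccPuuuuuu ⇒ cccccccPuuuuuuu ⇒ ccccccccPuuuuuuuu ⇒ cccccccccPuuuuuuuuu ⇒ ccccccccccuuuuuuuuuu

P ⇒ cPu   [P → c P u]
cPu ⇒ ccPuu   [P → c P u]
ccPuu ⇒ cccPuuu   [P → c P u]
cccPuuu ⇒ ccccPuuuu   [P → c P u]
ccccPuuuu ⇒ cccccPuuuuu   [P → c P u]
cccccPuuuuu ⇒ ccccccPuuuuuu   [P → c P u]
ccccccPuuuuuu ⇒ cccccccPuuuuuuu   [P → c P u]
cccccccPuuuuuuu ⇒ ccccccccPuuuuuuuu   [P → c P u]
ccccccccPuuuuuuuu ⇒ cccccccccPuuuuuuuuu   [P → c P u]
cccccccccPuuuuuuuuu ⇒ ccccccccccuuuuuuuuuu   [P → c u]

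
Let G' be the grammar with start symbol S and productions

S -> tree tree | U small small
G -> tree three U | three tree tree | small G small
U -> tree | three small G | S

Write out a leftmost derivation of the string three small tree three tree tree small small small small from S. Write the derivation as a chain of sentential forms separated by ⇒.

S ⇒ U small small ⇒ three small G small small ⇒ three small tree three U small small ⇒ three small tree three S small small ⇒ three small tree three U small small small small ⇒ three small tree three S small small small small ⇒ three small tree three tree tree small small small small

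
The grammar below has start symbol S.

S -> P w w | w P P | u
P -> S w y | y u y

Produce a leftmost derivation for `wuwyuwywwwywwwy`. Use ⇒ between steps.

S⇒wPP⇒wSwyP⇒wuwyP⇒wuwySwy⇒wuwyPwwwy⇒wuwySwywwwy⇒wuwyPwwwywwwy⇒wuwySwywwwywwwy⇒wuwyuwywwwywwwy

S ⇒ wPP   [S -> w P P]
wPP ⇒ wSwyP   [P -> S w y]
wSwyP ⇒ wuwyP   [S -> u]
wuwyP ⇒ wuwySwy   [P -> S w y]
wuwySwy ⇒ wuwyPwwwy   [S -> P w w]
wuwyPwwwy ⇒ wuwySwywwwy   [P -> S w y]
wuwySwywwwy ⇒ wuwyPwwwywwwy   [S -> P w w]
wuwyPwwwywwwy ⇒ wuwySwywwwywwwy   [P -> S w y]
wuwySwywwwywwwy ⇒ wuwyuwywwwywwwy   [S -> u]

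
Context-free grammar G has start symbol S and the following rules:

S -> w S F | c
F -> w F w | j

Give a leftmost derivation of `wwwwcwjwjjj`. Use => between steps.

S=>wSF=>wwSFF=>wwwSFFF=>wwwwSFFFF=>wwwwcFFFF=>wwwwcwFwFFF=>wwwwcwjwFFF=>wwwwcwjwjFF=>wwwwcwjwjjF=>wwwwcwjwjjj

S => wSF   [S -> w S F]
wSF => wwSFF   [S -> w S F]
wwSFF => wwwSFFF   [S -> w S F]
wwwSFFF => wwwwSFFFF   [S -> w S F]
wwwwSFFFF => wwwwcFFFF   [S -> c]
wwwwcFFFF => wwwwcwFwFFF   [F -> w F w]
wwwwcwFwFFF => wwwwcwjwFFF   [F -> j]
wwwwcwjwFFF => wwwwcwjwjFF   [F -> j]
wwwwcwjwjFF => wwwwcwjwjjF   [F -> j]
wwwwcwjwjjF => wwwwcwjwjjj   [F -> j]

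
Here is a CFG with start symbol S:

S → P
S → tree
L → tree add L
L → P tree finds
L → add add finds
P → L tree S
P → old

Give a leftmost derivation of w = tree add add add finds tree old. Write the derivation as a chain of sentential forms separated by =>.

S => P => L tree S => tree add L tree S => tree add add add finds tree S => tree add add add finds tree P => tree add add add finds tree old

S => P   [S → P]
P => L tree S   [P → L tree S]
L tree S => tree add L tree S   [L → tree add L]
tree add L tree S => tree add add add finds tree S   [L → add add finds]
tree add add add finds tree S => tree add add add finds tree P   [S → P]
tree add add add finds tree P => tree add add add finds tree old   [P → old]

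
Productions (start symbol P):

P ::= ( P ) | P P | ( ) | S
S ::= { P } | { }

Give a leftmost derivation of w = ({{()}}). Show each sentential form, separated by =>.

P => (P) => (S) => ({P}) => ({S}) => ({{P}}) => ({{()}})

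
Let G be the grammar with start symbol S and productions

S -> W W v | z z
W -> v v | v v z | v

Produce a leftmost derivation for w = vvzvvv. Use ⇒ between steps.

S⇒WWv⇒vvzWv⇒vvzvvv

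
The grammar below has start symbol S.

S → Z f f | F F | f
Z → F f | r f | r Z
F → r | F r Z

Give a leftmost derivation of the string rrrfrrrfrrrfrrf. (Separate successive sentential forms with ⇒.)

S ⇒ FF   [S → F F]
FF ⇒ FrZF   [F → F r Z]
FrZF ⇒ rrZF   [F → r]
rrZF ⇒ rrrfF   [Z → r f]
rrrfF ⇒ rrrfFrZ   [F → F r Z]
rrrfFrZ ⇒ rrrfFrZrZ   [F → F r Z]
rrrfFrZrZ ⇒ rrrfFrZrZrZ   [F → F r Z]
rrrfFrZrZrZ ⇒ rrrfrrZrZrZ   [F → r]
rrrfrrZrZrZ ⇒ rrrfrrrfrZrZ   [Z → r f]
rrrfrrrfrZrZ ⇒ rrrfrrrfrrZrZ   [Z → r Z]
rrrfrrrfrrZrZ ⇒ rrrfrrrfrrrfrZ   [Z → r f]
rrrfrrrfrrrfrZ ⇒ rrrfrrrfrrrfrrf   [Z → r f]

S ⇒ FF ⇒ FrZF ⇒ rrZF ⇒ rrrfF ⇒ rrrfFrZ ⇒ rrrfFrZrZ ⇒ rrrfFrZrZrZ ⇒ rrrfrrZrZrZ ⇒ rrrfrrrfrZrZ ⇒ rrrfrrrfrrZrZ ⇒ rrrfrrrfrrrfrZ ⇒ rrrfrrrfrrrfrrf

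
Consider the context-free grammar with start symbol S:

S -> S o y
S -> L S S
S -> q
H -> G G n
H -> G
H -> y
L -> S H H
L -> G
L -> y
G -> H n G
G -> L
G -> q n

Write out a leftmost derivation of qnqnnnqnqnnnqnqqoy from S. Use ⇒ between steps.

S ⇒ Soy   [S -> S o y]
Soy ⇒ LSSoy   [S -> L S S]
LSSoy ⇒ GSSoy   [L -> G]
GSSoy ⇒ HnGSSoy   [G -> H n G]
HnGSSoy ⇒ GGnnGSSoy   [H -> G G n]
GGnnGSSoy ⇒ HnGGnnGSSoy   [G -> H n G]
HnGGnnGSSoy ⇒ GGnnGGnnGSSoy   [H -> G G n]
GGnnGGnnGSSoy ⇒ qnGnnGGnnGSSoy   [G -> q n]
qnGnnGGnnGSSoy ⇒ qnqnnnGGnnGSSoy   [G -> q n]
qnqnnnGGnnGSSoy ⇒ qnqnnnqnGnnGSSoy   [G -> q n]
qnqnnnqnGnnGSSoy ⇒ qnqnnnqnqnnnGSSoy   [G -> q n]
qnqnnnqnqnnnGSSoy ⇒ qnqnnnqnqnnnqnSSoy   [G -> q n]
qnqnnnqnqnnnqnSSoy ⇒ qnqnnnqnqnnnqnqSoy   [S -> q]
qnqnnnqnqnnnqnqSoy ⇒ qnqnnnqnqnnnqnqqoy   [S -> q]

S ⇒ Soy ⇒ LSSoy ⇒ GSSoy ⇒ HnGSSoy ⇒ GGnnGSSoy ⇒ HnGGnnGSSoy ⇒ GGnnGGnnGSSoy ⇒ qnGnnGGnnGSSoy ⇒ qnqnnnGGnnGSSoy ⇒ qnqnnnqnGnnGSSoy ⇒ qnqnnnqnqnnnGSSoy ⇒ qnqnnnqnqnnnqnSSoy ⇒ qnqnnnqnqnnnqnqSoy ⇒ qnqnnnqnqnnnqnqqoy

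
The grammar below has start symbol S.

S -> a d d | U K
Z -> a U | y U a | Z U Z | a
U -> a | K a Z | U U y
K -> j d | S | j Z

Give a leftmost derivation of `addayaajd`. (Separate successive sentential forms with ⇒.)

S⇒UK⇒KaZK⇒SaZK⇒addaZK⇒addayUaK⇒addayaaK⇒addayaajd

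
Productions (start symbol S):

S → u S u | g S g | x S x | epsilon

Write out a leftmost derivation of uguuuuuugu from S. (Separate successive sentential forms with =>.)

S => uSu   [S → u S u]
uSu => ugSgu   [S → g S g]
ugSgu => uguSugu   [S → u S u]
uguSugu => uguuSuugu   [S → u S u]
uguuSuugu => uguuuSuuugu   [S → u S u]
uguuuSuuugu => uguuuuuugu   [S → epsilon]

S => uSu => ugSgu => uguSugu => uguuSuugu => uguuuSuuugu => uguuuuuugu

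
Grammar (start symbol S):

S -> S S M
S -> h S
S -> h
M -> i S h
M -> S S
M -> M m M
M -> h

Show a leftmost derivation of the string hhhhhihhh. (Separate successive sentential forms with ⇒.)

S ⇒ hS   [S -> h S]
hS ⇒ hhS   [S -> h S]
hhS ⇒ hhhS   [S -> h S]
hhhS ⇒ hhhSSM   [S -> S S M]
hhhSSM ⇒ hhhhSM   [S -> h]
hhhhSM ⇒ hhhhhM   [S -> h]
hhhhhM ⇒ hhhhhiSh   [M -> i S h]
hhhhhiSh ⇒ hhhhhihSh   [S -> h S]
hhhhhihSh ⇒ hhhhhihhh   [S -> h]

S ⇒ hS ⇒ hhS ⇒ hhhS ⇒ hhhSSM ⇒ hhhhSM ⇒ hhhhhM ⇒ hhhhhiSh ⇒ hhhhhihSh ⇒ hhhhhihhh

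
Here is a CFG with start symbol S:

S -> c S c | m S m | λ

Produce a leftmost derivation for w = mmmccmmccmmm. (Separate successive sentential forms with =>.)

S => mSm   [S -> m S m]
mSm => mmSmm   [S -> m S m]
mmSmm => mmmSmmm   [S -> m S m]
mmmSmmm => mmmcScmmm   [S -> c S c]
mmmcScmmm => mmmccSccmmm   [S -> c S c]
mmmccSccmmm => mmmccmSmccmmm   [S -> m S m]
mmmccmSmccmmm => mmmccmmccmmm   [S -> λ]

S => mSm => mmSmm => mmmSmmm => mmmcScmmm => mmmccSccmmm => mmmccmSmccmmm => mmmccmmccmmm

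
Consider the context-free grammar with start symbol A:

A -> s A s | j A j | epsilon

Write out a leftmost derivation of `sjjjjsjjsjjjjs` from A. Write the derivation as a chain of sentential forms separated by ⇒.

A⇒sAs⇒sjAjs⇒sjjAjjs⇒sjjjAjjjs⇒sjjjjAjjjjs⇒sjjjjsAsjjjjs⇒sjjjjsjAjsjjjjs⇒sjjjjsjjsjjjjs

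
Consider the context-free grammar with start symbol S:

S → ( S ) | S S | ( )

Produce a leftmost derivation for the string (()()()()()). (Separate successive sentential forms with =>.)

S => (S) => (SS) => (SSS) => (SSSS) => (()SSS) => (()()SS) => (()()()S) => (()()()SS) => (()()()()S) => (()()()()())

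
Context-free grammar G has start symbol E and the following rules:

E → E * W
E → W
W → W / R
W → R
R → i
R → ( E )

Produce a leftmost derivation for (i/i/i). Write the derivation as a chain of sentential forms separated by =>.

E => W   [E → W]
W => R   [W → R]
R => (E)   [R → ( E )]
(E) => (W)   [E → W]
(W) => (W/R)   [W → W / R]
(W/R) => (W/R/R)   [W → W / R]
(W/R/R) => (R/R/R)   [W → R]
(R/R/R) => (i/R/R)   [R → i]
(i/R/R) => (i/i/R)   [R → i]
(i/i/R) => (i/i/i)   [R → i]

E=>W=>R=>(E)=>(W)=>(W/R)=>(W/R/R)=>(R/R/R)=>(i/R/R)=>(i/i/R)=>(i/i/i)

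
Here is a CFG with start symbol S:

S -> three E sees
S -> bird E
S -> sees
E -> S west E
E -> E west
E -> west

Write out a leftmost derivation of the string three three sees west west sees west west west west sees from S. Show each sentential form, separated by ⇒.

S ⇒ three E sees ⇒ three E west sees ⇒ three E west west sees ⇒ three S west E west west sees ⇒ three three E sees west E west west sees ⇒ three three S west E sees west E west west sees ⇒ three three sees west E sees west E west west sees ⇒ three three sees west west sees west E west west sees ⇒ three three sees west west sees west west west west sees

S ⇒ three E sees   [S -> three E sees]
three E sees ⇒ three E west sees   [E -> E west]
three E west sees ⇒ three E west west sees   [E -> E west]
three E west west sees ⇒ three S west E west west sees   [E -> S west E]
three S west E west west sees ⇒ three three E sees west E west west sees   [S -> three E sees]
three three E sees west E west west sees ⇒ three three S west E sees west E west west sees   [E -> S west E]
three three S west E sees west E west west sees ⇒ three three sees west E sees west E west west sees   [S -> sees]
three three sees west E sees west E west west sees ⇒ three three sees west west sees west E west west sees   [E -> west]
three three sees west west sees west E west west sees ⇒ three three sees west west sees west west west west sees   [E -> west]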